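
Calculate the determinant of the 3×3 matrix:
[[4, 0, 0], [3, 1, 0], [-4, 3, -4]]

Expansion along first row:
det = 4·det([[1,0],[3,-4]]) - 0·det([[3,0],[-4,-4]]) + 0·det([[3,1],[-4,3]])
    = 4·(1·-4 - 0·3) - 0·(3·-4 - 0·-4) + 0·(3·3 - 1·-4)
    = 4·-4 - 0·-12 + 0·13
    = -16 + 0 + 0 = -16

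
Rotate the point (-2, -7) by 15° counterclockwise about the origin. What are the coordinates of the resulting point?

Rotation matrix for 15°: [[cos 15°, -sin 15°], [sin 15°, cos 15°]] ≈ [[0.965926, -0.258819], [0.258819, 0.965926]]
[[0.965926, -0.258819], [0.258819, 0.965926]] × [-2, -7]ᵀ ≈ [-0.1201, -7.2791]ᵀ
Result: (-0.1201, -7.2791)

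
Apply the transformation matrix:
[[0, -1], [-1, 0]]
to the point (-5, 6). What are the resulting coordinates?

Matrix multiplication:
[[0, -1], [-1, 0]] × [-5, 6]ᵀ
= [(0)(-5) + (-1)(6), (-1)(-5) + (0)(6)]ᵀ
= [-6, 5]ᵀ
Result: (-6, 5)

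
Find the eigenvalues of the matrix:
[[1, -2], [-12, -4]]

Characteristic equation: det(A - λI) = 0
λ² - (trace)λ + (det) = 0
trace = 1 + -4 = -3, det = (1)(-4) - (-2)(-12) = -28
λ² - (-3)λ + (-28) = 0
λ = (-3 ± √((-3)² - 4·(-28))) / 2 = (-3 ± √121) / 2
Solving: λ = -7, 4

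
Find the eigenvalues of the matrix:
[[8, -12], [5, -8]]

Characteristic equation: det(A - λI) = 0
λ² - (trace)λ + (det) = 0
trace = 8 + -8 = 0, det = (8)(-8) - (-12)(5) = -4
λ² - (0)λ + (-4) = 0
λ = (0 ± √((0)² - 4·(-4))) / 2 = (0 ± √16) / 2
Solving: λ = -2, 2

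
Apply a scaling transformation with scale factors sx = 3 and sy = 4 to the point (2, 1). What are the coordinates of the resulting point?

Scaling matrix:
[[3, 0], [0, 4]]
Result: (2 × 3, 1 × 4) = (6, 4)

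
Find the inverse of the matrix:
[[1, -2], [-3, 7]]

For [[a,b],[c,d]], inverse = (1/det)·[[d,-b],[-c,a]]
det = (1)(7) - (-2)(-3) = 7 - 6 = 1
Inverse = [[7, 2], [3, 1]]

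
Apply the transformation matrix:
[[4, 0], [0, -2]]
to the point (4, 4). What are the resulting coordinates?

Matrix multiplication:
[[4, 0], [0, -2]] × [4, 4]ᵀ
= [(4)(4) + (0)(4), (0)(4) + (-2)(4)]ᵀ
= [16, -8]ᵀ
Result: (16, -8)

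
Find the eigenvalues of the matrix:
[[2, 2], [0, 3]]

Characteristic equation: det(A - λI) = 0
λ² - (trace)λ + (det) = 0
trace = 2 + 3 = 5, det = (2)(3) - (2)(0) = 6
λ² - (5)λ + (6) = 0
λ = (5 ± √((5)² - 4·(6))) / 2 = (5 ± √1) / 2
Solving: λ = 2, 3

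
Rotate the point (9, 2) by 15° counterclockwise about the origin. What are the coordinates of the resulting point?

Rotation matrix for 15°: [[cos 15°, -sin 15°], [sin 15°, cos 15°]] ≈ [[0.965926, -0.258819], [0.258819, 0.965926]]
[[0.965926, -0.258819], [0.258819, 0.965926]] × [9, 2]ᵀ ≈ [8.1757, 4.2612]ᵀ
Result: (8.1757, 4.2612)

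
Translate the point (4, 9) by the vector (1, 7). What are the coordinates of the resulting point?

Translation by (1, 7) (homogeneous matrix [[1, 0, 1], [0, 1, 7], [0, 0, 1]]):
x' = 4 + 1 = 5
y' = 9 + 7 = 16
Result: (5, 16)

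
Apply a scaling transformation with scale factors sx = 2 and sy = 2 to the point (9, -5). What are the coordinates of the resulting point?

Scaling matrix:
[[2, 0], [0, 2]]
Result: (9 × 2, -5 × 2) = (18, -10)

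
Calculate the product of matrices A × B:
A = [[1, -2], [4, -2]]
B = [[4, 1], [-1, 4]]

Matrix multiplication:
C[0][0] = 1×4 + -2×-1 = 6
C[0][1] = 1×1 + -2×4 = -7
C[1][0] = 4×4 + -2×-1 = 18
C[1][1] = 4×1 + -2×4 = -4
Result: [[6, -7], [18, -4]]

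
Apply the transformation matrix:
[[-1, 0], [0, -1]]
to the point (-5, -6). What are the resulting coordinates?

Matrix multiplication:
[[-1, 0], [0, -1]] × [-5, -6]ᵀ
= [(-1)(-5) + (0)(-6), (0)(-5) + (-1)(-6)]ᵀ
= [5, 6]ᵀ
Result: (5, 6)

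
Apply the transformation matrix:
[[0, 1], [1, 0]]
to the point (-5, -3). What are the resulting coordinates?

Matrix multiplication:
[[0, 1], [1, 0]] × [-5, -3]ᵀ
= [(0)(-5) + (1)(-3), (1)(-5) + (0)(-3)]ᵀ
= [-3, -5]ᵀ
Result: (-3, -5)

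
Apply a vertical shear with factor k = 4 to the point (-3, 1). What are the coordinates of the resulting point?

Shear matrix for vertical shear with factor k = 4:
[[1, 0], [4, 1]]
Result: (-3, 1) → (-3, -11)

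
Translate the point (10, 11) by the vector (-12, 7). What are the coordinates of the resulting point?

Translation by (-12, 7) (homogeneous matrix [[1, 0, -12], [0, 1, 7], [0, 0, 1]]):
x' = 10 + -12 = -2
y' = 11 + 7 = 18
Result: (-2, 18)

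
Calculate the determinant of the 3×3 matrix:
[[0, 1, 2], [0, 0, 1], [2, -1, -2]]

Expansion along first row:
det = 0·det([[0,1],[-1,-2]]) - 1·det([[0,1],[2,-2]]) + 2·det([[0,0],[2,-1]])
    = 0·(0·-2 - 1·-1) - 1·(0·-2 - 1·2) + 2·(0·-1 - 0·2)
    = 0·1 - 1·-2 + 2·0
    = 0 + 2 + 0 = 2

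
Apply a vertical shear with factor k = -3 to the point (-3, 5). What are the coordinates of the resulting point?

Shear matrix for vertical shear with factor k = -3:
[[1, 0], [-3, 1]]
Result: (-3, 5) → (-3, 14)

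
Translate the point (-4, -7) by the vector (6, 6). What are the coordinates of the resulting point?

Translation by (6, 6) (homogeneous matrix [[1, 0, 6], [0, 1, 6], [0, 0, 1]]):
x' = -4 + 6 = 2
y' = -7 + 6 = -1
Result: (2, -1)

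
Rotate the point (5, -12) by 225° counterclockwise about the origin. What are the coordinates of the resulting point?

Rotation matrix for 225°: [[cos 225°, -sin 225°], [sin 225°, cos 225°]] ≈ [[-0.707107, 0.707107], [-0.707107, -0.707107]]
[[-0.707107, 0.707107], [-0.707107, -0.707107]] × [5, -12]ᵀ ≈ [-12.0208, 4.9497]ᵀ
Result: (-12.0208, 4.9497)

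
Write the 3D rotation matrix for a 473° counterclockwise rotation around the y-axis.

Rotation matrix for counterclockwise 473° around y-axis:
cos(473°) = -0.3907, sin(473°) = 0.9205
Result: [[-0.3907, 0, 0.9205], [0, 1, 0], [-0.9205, 0, -0.3907]]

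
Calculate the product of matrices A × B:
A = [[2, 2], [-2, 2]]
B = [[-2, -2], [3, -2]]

Matrix multiplication:
C[0][0] = 2×-2 + 2×3 = 2
C[0][1] = 2×-2 + 2×-2 = -8
C[1][0] = -2×-2 + 2×3 = 10
C[1][1] = -2×-2 + 2×-2 = 0
Result: [[2, -8], [10, 0]]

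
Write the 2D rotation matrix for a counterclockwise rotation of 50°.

Rotation matrix formula: [[cos θ, -sin θ], [sin θ, cos θ]]
For θ = 50°:
cos(50°) = 0.6428
sin(50°) = 0.7660
Result: [[0.6428, -0.7660], [0.7660, 0.6428]]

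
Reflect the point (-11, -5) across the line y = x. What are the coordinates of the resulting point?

Reflection across line y = x: (-11, -5) → (-5, -11)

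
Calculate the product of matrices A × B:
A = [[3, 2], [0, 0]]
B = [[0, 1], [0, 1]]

Matrix multiplication:
C[0][0] = 3×0 + 2×0 = 0
C[0][1] = 3×1 + 2×1 = 5
C[1][0] = 0×0 + 0×0 = 0
C[1][1] = 0×1 + 0×1 = 0
Result: [[0, 5], [0, 0]]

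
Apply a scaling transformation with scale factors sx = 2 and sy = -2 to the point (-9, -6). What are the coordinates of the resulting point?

Scaling matrix:
[[2, 0], [0, -2]]
Result: (-9 × 2, -6 × -2) = (-18, 12)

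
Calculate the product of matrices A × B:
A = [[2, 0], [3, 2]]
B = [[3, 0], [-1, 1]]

Matrix multiplication:
C[0][0] = 2×3 + 0×-1 = 6
C[0][1] = 2×0 + 0×1 = 0
C[1][0] = 3×3 + 2×-1 = 7
C[1][1] = 3×0 + 2×1 = 2
Result: [[6, 0], [7, 2]]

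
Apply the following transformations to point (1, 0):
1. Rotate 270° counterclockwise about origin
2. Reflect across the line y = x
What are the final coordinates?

Step 1: Rotate 270° → (0, -1)
Step 2: Reflect across line y = x → (-1, 0)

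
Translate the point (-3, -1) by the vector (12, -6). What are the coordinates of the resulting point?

Translation by (12, -6) (homogeneous matrix [[1, 0, 12], [0, 1, -6], [0, 0, 1]]):
x' = -3 + 12 = 9
y' = -1 + -6 = -7
Result: (9, -7)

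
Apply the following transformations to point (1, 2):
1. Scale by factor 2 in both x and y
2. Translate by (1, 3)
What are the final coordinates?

Step 1: Scale (1, 2) by 2 → (2, 4)
Step 2: Translate by (1, 3) → (3, 7)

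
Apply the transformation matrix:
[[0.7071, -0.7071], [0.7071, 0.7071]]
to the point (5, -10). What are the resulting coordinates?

Matrix multiplication:
[[0.7071, -0.7071], [0.7071, 0.7071]] × [5, -10]ᵀ
= [(0.7071)(5) + (-0.7071)(-10), (0.7071)(5) + (0.7071)(-10)]ᵀ
= [10.6065, -3.5355]ᵀ
Result: (10.6065, -3.5355)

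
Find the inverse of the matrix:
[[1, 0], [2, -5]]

For [[a,b],[c,d]], inverse = (1/det)·[[d,-b],[-c,a]]
det = (1)(-5) - (0)(2) = -5 - 0 = -5
Inverse = (1/-5)·[[-5, 0], [-2, 1]]
= [[1, 0], [2/5, -1/5]]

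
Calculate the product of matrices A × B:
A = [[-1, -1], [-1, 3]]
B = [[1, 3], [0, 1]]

Matrix multiplication:
C[0][0] = -1×1 + -1×0 = -1
C[0][1] = -1×3 + -1×1 = -4
C[1][0] = -1×1 + 3×0 = -1
C[1][1] = -1×3 + 3×1 = 0
Result: [[-1, -4], [-1, 0]]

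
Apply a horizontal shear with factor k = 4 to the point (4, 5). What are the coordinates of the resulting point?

Shear matrix for horizontal shear with factor k = 4:
[[1, 4], [0, 1]]
Result: (4, 5) → (24, 5)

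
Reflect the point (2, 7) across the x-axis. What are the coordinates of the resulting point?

Reflection across x-axis: (2, 7) → (2, -7)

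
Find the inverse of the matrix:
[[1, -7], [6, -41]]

For [[a,b],[c,d]], inverse = (1/det)·[[d,-b],[-c,a]]
det = (1)(-41) - (-7)(6) = -41 - -42 = 1
Inverse = [[-41, 7], [-6, 1]]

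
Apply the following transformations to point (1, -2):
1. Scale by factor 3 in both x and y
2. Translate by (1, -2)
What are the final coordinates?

Step 1: Scale (1, -2) by 3 → (3, -6)
Step 2: Translate by (1, -2) → (4, -8)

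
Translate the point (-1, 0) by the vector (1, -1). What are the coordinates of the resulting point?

Translation by (1, -1) (homogeneous matrix [[1, 0, 1], [0, 1, -1], [0, 0, 1]]):
x' = -1 + 1 = 0
y' = 0 + -1 = -1
Result: (0, -1)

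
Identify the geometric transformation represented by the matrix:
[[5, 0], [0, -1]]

This matrix represents: non-uniform scaling by sx = 5, sy = -1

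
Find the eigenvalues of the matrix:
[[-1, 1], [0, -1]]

Characteristic equation: det(A - λI) = 0
λ² - (trace)λ + (det) = 0
trace = -1 + -1 = -2, det = (-1)(-1) - (1)(0) = 1
λ² - (-2)λ + (1) = 0
λ = (-2 ± √((-2)² - 4·(1))) / 2 = (-2 ± √0) / 2
Solving: λ = -1, -1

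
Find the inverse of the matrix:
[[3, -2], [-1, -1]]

For [[a,b],[c,d]], inverse = (1/det)·[[d,-b],[-c,a]]
det = (3)(-1) - (-2)(-1) = -3 - 2 = -5
Inverse = (1/-5)·[[-1, 2], [1, 3]]
= [[1/5, -2/5], [-1/5, -3/5]]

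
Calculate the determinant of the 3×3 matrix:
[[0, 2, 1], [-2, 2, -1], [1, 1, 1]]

Expansion along first row:
det = 0·det([[2,-1],[1,1]]) - 2·det([[-2,-1],[1,1]]) + 1·det([[-2,2],[1,1]])
    = 0·(2·1 - -1·1) - 2·(-2·1 - -1·1) + 1·(-2·1 - 2·1)
    = 0·3 - 2·-1 + 1·-4
    = 0 + 2 + -4 = -2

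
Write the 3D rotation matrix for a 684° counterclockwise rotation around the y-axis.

Rotation matrix for counterclockwise 684° around y-axis:
cos(684°) = 0.8090, sin(684°) = -0.5878
Result: [[0.8090, 0, -0.5878], [0, 1, 0], [0.5878, 0, 0.8090]]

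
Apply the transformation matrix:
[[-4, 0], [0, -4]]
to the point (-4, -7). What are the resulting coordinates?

Matrix multiplication:
[[-4, 0], [0, -4]] × [-4, -7]ᵀ
= [(-4)(-4) + (0)(-7), (0)(-4) + (-4)(-7)]ᵀ
= [16, 28]ᵀ
Result: (16, 28)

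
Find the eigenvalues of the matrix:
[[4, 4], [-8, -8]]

Characteristic equation: det(A - λI) = 0
λ² - (trace)λ + (det) = 0
trace = 4 + -8 = -4, det = (4)(-8) - (4)(-8) = 0
λ² - (-4)λ + (0) = 0
λ = (-4 ± √((-4)² - 4·(0))) / 2 = (-4 ± √16) / 2
Solving: λ = -4, 0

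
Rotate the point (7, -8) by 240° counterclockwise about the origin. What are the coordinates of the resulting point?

Rotation matrix for 240°: [[cos 240°, -sin 240°], [sin 240°, cos 240°]] ≈ [[-0.500000, 0.866025], [-0.866025, -0.500000]]
[[-0.500000, 0.866025], [-0.866025, -0.500000]] × [7, -8]ᵀ ≈ [-10.4282, -2.0622]ᵀ
Result: (-10.4282, -2.0622)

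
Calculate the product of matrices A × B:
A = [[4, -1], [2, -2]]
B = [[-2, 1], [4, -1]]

Matrix multiplication:
C[0][0] = 4×-2 + -1×4 = -12
C[0][1] = 4×1 + -1×-1 = 5
C[1][0] = 2×-2 + -2×4 = -12
C[1][1] = 2×1 + -2×-1 = 4
Result: [[-12, 5], [-12, 4]]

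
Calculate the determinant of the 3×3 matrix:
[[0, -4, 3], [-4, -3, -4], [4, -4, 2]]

Expansion along first row:
det = 0·det([[-3,-4],[-4,2]]) - -4·det([[-4,-4],[4,2]]) + 3·det([[-4,-3],[4,-4]])
    = 0·(-3·2 - -4·-4) - -4·(-4·2 - -4·4) + 3·(-4·-4 - -3·4)
    = 0·-22 - -4·8 + 3·28
    = 0 + 32 + 84 = 116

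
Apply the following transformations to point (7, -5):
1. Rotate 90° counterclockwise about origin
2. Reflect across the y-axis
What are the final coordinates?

Step 1: Rotate 90° → (5, 7)
Step 2: Reflect across y-axis → (-5, 7)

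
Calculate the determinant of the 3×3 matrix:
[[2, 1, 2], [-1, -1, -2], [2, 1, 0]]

Expansion along first row:
det = 2·det([[-1,-2],[1,0]]) - 1·det([[-1,-2],[2,0]]) + 2·det([[-1,-1],[2,1]])
    = 2·(-1·0 - -2·1) - 1·(-1·0 - -2·2) + 2·(-1·1 - -1·2)
    = 2·2 - 1·4 + 2·1
    = 4 + -4 + 2 = 2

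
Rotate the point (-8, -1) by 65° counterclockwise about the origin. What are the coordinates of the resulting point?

Rotation matrix for 65°: [[cos 65°, -sin 65°], [sin 65°, cos 65°]] ≈ [[0.422618, -0.906308], [0.906308, 0.422618]]
[[0.422618, -0.906308], [0.906308, 0.422618]] × [-8, -1]ᵀ ≈ [-2.4746, -7.6731]ᵀ
Result: (-2.4746, -7.6731)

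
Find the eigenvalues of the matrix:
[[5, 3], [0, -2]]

Characteristic equation: det(A - λI) = 0
λ² - (trace)λ + (det) = 0
trace = 5 + -2 = 3, det = (5)(-2) - (3)(0) = -10
λ² - (3)λ + (-10) = 0
λ = (3 ± √((3)² - 4·(-10))) / 2 = (3 ± √49) / 2
Solving: λ = -2, 5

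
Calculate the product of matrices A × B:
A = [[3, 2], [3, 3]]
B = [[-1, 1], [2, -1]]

Matrix multiplication:
C[0][0] = 3×-1 + 2×2 = 1
C[0][1] = 3×1 + 2×-1 = 1
C[1][0] = 3×-1 + 3×2 = 3
C[1][1] = 3×1 + 3×-1 = 0
Result: [[1, 1], [3, 0]]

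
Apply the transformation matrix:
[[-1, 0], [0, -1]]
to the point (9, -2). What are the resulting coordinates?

Matrix multiplication:
[[-1, 0], [0, -1]] × [9, -2]ᵀ
= [(-1)(9) + (0)(-2), (0)(9) + (-1)(-2)]ᵀ
= [-9, 2]ᵀ
Result: (-9, 2)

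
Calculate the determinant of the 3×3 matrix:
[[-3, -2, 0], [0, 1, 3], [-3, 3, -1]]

Expansion along first row:
det = -3·det([[1,3],[3,-1]]) - -2·det([[0,3],[-3,-1]]) + 0·det([[0,1],[-3,3]])
    = -3·(1·-1 - 3·3) - -2·(0·-1 - 3·-3) + 0·(0·3 - 1·-3)
    = -3·-10 - -2·9 + 0·3
    = 30 + 18 + 0 = 48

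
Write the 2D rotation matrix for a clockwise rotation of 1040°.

Rotation matrix formula: [[cos θ, -sin θ], [sin θ, cos θ]]
A clockwise rotation by 1040° is equivalent to a counterclockwise rotation by -1040°.
For θ = -1040°:
cos(-1040°) = 0.7660
sin(-1040°) = 0.6428
Result: [[0.7660, -0.6428], [0.6428, 0.7660]]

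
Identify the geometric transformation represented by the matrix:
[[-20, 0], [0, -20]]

This matrix represents: uniform scaling by factor -20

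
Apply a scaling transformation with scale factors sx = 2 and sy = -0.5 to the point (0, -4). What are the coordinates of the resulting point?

Scaling matrix:
[[2, 0], [0, -0.50]]
Result: (0 × 2, -4 × -0.5) = (0, 2)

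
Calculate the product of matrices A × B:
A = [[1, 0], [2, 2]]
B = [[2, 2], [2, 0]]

Matrix multiplication:
C[0][0] = 1×2 + 0×2 = 2
C[0][1] = 1×2 + 0×0 = 2
C[1][0] = 2×2 + 2×2 = 8
C[1][1] = 2×2 + 2×0 = 4
Result: [[2, 2], [8, 4]]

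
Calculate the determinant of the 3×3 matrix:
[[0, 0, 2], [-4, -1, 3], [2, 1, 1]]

Expansion along first row:
det = 0·det([[-1,3],[1,1]]) - 0·det([[-4,3],[2,1]]) + 2·det([[-4,-1],[2,1]])
    = 0·(-1·1 - 3·1) - 0·(-4·1 - 3·2) + 2·(-4·1 - -1·2)
    = 0·-4 - 0·-10 + 2·-2
    = 0 + 0 + -4 = -4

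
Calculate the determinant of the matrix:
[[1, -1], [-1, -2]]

For a 2×2 matrix [[a, b], [c, d]], det = ad - bc
det = (1)(-2) - (-1)(-1) = -2 - 1 = -3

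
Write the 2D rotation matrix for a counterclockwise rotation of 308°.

Rotation matrix formula: [[cos θ, -sin θ], [sin θ, cos θ]]
For θ = 308°:
cos(308°) = 0.6157
sin(308°) = -0.7880
Result: [[0.6157, 0.7880], [-0.7880, 0.6157]]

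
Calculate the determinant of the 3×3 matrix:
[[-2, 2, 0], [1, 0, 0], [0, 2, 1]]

Expansion along first row:
det = -2·det([[0,0],[2,1]]) - 2·det([[1,0],[0,1]]) + 0·det([[1,0],[0,2]])
    = -2·(0·1 - 0·2) - 2·(1·1 - 0·0) + 0·(1·2 - 0·0)
    = -2·0 - 2·1 + 0·2
    = 0 + -2 + 0 = -2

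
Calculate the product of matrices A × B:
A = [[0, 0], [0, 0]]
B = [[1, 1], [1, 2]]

Matrix multiplication:
C[0][0] = 0×1 + 0×1 = 0
C[0][1] = 0×1 + 0×2 = 0
C[1][0] = 0×1 + 0×1 = 0
C[1][1] = 0×1 + 0×2 = 0
Result: [[0, 0], [0, 0]]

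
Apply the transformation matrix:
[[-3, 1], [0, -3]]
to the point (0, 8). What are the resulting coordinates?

Matrix multiplication:
[[-3, 1], [0, -3]] × [0, 8]ᵀ
= [(-3)(0) + (1)(8), (0)(0) + (-3)(8)]ᵀ
= [8, -24]ᵀ
Result: (8, -24)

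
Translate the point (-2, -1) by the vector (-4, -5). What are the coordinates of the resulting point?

Translation by (-4, -5) (homogeneous matrix [[1, 0, -4], [0, 1, -5], [0, 0, 1]]):
x' = -2 + -4 = -6
y' = -1 + -5 = -6
Result: (-6, -6)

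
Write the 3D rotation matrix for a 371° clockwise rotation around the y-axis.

Rotation matrix for clockwise 371° around y-axis:
A clockwise rotation by 371° is a counterclockwise rotation by -371°.
cos(-371°) = 0.9816, sin(-371°) = -0.1908
Result: [[0.9816, 0, -0.1908], [0, 1, 0], [0.1908, 0, 0.9816]]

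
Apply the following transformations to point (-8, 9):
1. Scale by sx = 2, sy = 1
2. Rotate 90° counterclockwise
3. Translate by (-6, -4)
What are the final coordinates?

Step 1: Scale → (-16, 9)
Step 2: Rotate 90° → (-9, -16)
Step 3: Translate → (-15, -20)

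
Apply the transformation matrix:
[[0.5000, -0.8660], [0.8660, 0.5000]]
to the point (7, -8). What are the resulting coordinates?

Matrix multiplication:
[[0.5000, -0.8660], [0.8660, 0.5000]] × [7, -8]ᵀ
= [(0.5000)(7) + (-0.8660)(-8), (0.8660)(7) + (0.5000)(-8)]ᵀ
= [10.4280, 2.0620]ᵀ
Result: (10.4280, 2.0620)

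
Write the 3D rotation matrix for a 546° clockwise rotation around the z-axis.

Rotation matrix for clockwise 546° around z-axis:
A clockwise rotation by 546° is a counterclockwise rotation by -546°.
cos(-546°) = -0.9945, sin(-546°) = 0.1045
Result: [[-0.9945, -0.1045, 0], [0.1045, -0.9945, 0], [0, 0, 1]]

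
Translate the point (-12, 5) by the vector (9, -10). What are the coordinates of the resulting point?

Translation by (9, -10) (homogeneous matrix [[1, 0, 9], [0, 1, -10], [0, 0, 1]]):
x' = -12 + 9 = -3
y' = 5 + -10 = -5
Result: (-3, -5)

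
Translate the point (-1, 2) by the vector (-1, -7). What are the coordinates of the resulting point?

Translation by (-1, -7) (homogeneous matrix [[1, 0, -1], [0, 1, -7], [0, 0, 1]]):
x' = -1 + -1 = -2
y' = 2 + -7 = -5
Result: (-2, -5)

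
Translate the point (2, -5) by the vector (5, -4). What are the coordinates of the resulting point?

Translation by (5, -4) (homogeneous matrix [[1, 0, 5], [0, 1, -4], [0, 0, 1]]):
x' = 2 + 5 = 7
y' = -5 + -4 = -9
Result: (7, -9)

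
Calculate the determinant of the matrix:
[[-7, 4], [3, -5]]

For a 2×2 matrix [[a, b], [c, d]], det = ad - bc
det = (-7)(-5) - (4)(3) = 35 - 12 = 23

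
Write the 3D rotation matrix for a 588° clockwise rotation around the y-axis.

Rotation matrix for clockwise 588° around y-axis:
A clockwise rotation by 588° is a counterclockwise rotation by -588°.
cos(-588°) = -0.6691, sin(-588°) = 0.7431
Result: [[-0.6691, 0, 0.7431], [0, 1, 0], [-0.7431, 0, -0.6691]]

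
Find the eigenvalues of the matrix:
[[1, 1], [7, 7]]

Characteristic equation: det(A - λI) = 0
λ² - (trace)λ + (det) = 0
trace = 1 + 7 = 8, det = (1)(7) - (1)(7) = 0
λ² - (8)λ + (0) = 0
λ = (8 ± √((8)² - 4·(0))) / 2 = (8 ± √64) / 2
Solving: λ = 0, 8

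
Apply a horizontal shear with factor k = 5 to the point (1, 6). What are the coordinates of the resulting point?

Shear matrix for horizontal shear with factor k = 5:
[[1, 5], [0, 1]]
Result: (1, 6) → (31, 6)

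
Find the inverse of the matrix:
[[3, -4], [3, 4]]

For [[a,b],[c,d]], inverse = (1/det)·[[d,-b],[-c,a]]
det = (3)(4) - (-4)(3) = 12 - -12 = 24
Inverse = (1/24)·[[4, 4], [-3, 3]]
= [[1/6, 1/6], [-1/8, 1/8]]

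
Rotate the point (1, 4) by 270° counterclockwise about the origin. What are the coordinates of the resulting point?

Rotation matrix for 270°: [[cos 270°, -sin 270°], [sin 270°, cos 270°]] = [[0, 1], [-1, 0]]
[[0, 1], [-1, 0]] × [1, 4]ᵀ = [4, -1]ᵀ
Result: (4, -1)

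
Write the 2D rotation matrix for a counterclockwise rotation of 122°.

Rotation matrix formula: [[cos θ, -sin θ], [sin θ, cos θ]]
For θ = 122°:
cos(122°) = -0.5299
sin(122°) = 0.8480
Result: [[-0.5299, -0.8480], [0.8480, -0.5299]]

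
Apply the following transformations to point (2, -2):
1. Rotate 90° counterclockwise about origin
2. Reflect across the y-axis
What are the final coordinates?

Step 1: Rotate 90° → (2, 2)
Step 2: Reflect across y-axis → (-2, 2)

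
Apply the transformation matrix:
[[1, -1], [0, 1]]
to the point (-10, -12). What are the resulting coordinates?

Matrix multiplication:
[[1, -1], [0, 1]] × [-10, -12]ᵀ
= [(1)(-10) + (-1)(-12), (0)(-10) + (1)(-12)]ᵀ
= [2, -12]ᵀ
Result: (2, -12)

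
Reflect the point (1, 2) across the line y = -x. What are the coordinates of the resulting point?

Reflection across line y = -x: (1, 2) → (-2, -1)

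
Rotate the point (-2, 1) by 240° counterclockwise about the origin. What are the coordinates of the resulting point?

Rotation matrix for 240°: [[cos 240°, -sin 240°], [sin 240°, cos 240°]] ≈ [[-0.500000, 0.866025], [-0.866025, -0.500000]]
[[-0.500000, 0.866025], [-0.866025, -0.500000]] × [-2, 1]ᵀ ≈ [1.8660, 1.2321]ᵀ
Result: (1.8660, 1.2321)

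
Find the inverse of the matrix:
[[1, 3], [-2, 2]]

For [[a,b],[c,d]], inverse = (1/det)·[[d,-b],[-c,a]]
det = (1)(2) - (3)(-2) = 2 - -6 = 8
Inverse = (1/8)·[[2, -3], [2, 1]]
= [[1/4, -3/8], [1/4, 1/8]]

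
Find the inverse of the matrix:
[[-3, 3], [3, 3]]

For [[a,b],[c,d]], inverse = (1/det)·[[d,-b],[-c,a]]
det = (-3)(3) - (3)(3) = -9 - 9 = -18
Inverse = (1/-18)·[[3, -3], [-3, -3]]
= [[-1/6, 1/6], [1/6, 1/6]]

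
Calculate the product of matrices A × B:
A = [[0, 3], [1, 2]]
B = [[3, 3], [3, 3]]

Matrix multiplication:
C[0][0] = 0×3 + 3×3 = 9
C[0][1] = 0×3 + 3×3 = 9
C[1][0] = 1×3 + 2×3 = 9
C[1][1] = 1×3 + 2×3 = 9
Result: [[9, 9], [9, 9]]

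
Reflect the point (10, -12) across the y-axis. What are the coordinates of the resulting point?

Reflection across y-axis: (10, -12) → (-10, -12)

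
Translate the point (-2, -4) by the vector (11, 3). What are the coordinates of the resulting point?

Translation by (11, 3) (homogeneous matrix [[1, 0, 11], [0, 1, 3], [0, 0, 1]]):
x' = -2 + 11 = 9
y' = -4 + 3 = -1
Result: (9, -1)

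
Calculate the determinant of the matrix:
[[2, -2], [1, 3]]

For a 2×2 matrix [[a, b], [c, d]], det = ad - bc
det = (2)(3) - (-2)(1) = 6 - -2 = 8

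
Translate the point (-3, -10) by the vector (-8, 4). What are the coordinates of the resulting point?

Translation by (-8, 4) (homogeneous matrix [[1, 0, -8], [0, 1, 4], [0, 0, 1]]):
x' = -3 + -8 = -11
y' = -10 + 4 = -6
Result: (-11, -6)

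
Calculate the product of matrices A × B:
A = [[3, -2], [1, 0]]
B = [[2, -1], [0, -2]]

Matrix multiplication:
C[0][0] = 3×2 + -2×0 = 6
C[0][1] = 3×-1 + -2×-2 = 1
C[1][0] = 1×2 + 0×0 = 2
C[1][1] = 1×-1 + 0×-2 = -1
Result: [[6, 1], [2, -1]]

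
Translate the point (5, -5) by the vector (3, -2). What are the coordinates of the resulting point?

Translation by (3, -2) (homogeneous matrix [[1, 0, 3], [0, 1, -2], [0, 0, 1]]):
x' = 5 + 3 = 8
y' = -5 + -2 = -7
Result: (8, -7)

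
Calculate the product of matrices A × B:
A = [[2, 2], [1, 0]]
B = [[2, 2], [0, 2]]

Matrix multiplication:
C[0][0] = 2×2 + 2×0 = 4
C[0][1] = 2×2 + 2×2 = 8
C[1][0] = 1×2 + 0×0 = 2
C[1][1] = 1×2 + 0×2 = 2
Result: [[4, 8], [2, 2]]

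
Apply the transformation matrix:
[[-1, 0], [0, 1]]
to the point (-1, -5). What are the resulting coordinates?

Matrix multiplication:
[[-1, 0], [0, 1]] × [-1, -5]ᵀ
= [(-1)(-1) + (0)(-5), (0)(-1) + (1)(-5)]ᵀ
= [1, -5]ᵀ
Result: (1, -5)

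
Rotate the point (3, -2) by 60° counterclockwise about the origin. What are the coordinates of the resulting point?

Rotation matrix for 60°: [[cos 60°, -sin 60°], [sin 60°, cos 60°]] ≈ [[0.500000, -0.866025], [0.866025, 0.500000]]
[[0.500000, -0.866025], [0.866025, 0.500000]] × [3, -2]ᵀ ≈ [3.2321, 1.5981]ᵀ
Result: (3.2321, 1.5981)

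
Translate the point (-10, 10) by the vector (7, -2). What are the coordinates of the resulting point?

Translation by (7, -2) (homogeneous matrix [[1, 0, 7], [0, 1, -2], [0, 0, 1]]):
x' = -10 + 7 = -3
y' = 10 + -2 = 8
Result: (-3, 8)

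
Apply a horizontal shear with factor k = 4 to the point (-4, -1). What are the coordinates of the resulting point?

Shear matrix for horizontal shear with factor k = 4:
[[1, 4], [0, 1]]
Result: (-4, -1) → (-8, -1)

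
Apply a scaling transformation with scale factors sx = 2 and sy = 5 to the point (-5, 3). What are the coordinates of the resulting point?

Scaling matrix:
[[2, 0], [0, 5]]
Result: (-5 × 2, 3 × 5) = (-10, 15)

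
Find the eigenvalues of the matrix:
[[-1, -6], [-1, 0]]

Characteristic equation: det(A - λI) = 0
λ² - (trace)λ + (det) = 0
trace = -1 + 0 = -1, det = (-1)(0) - (-6)(-1) = -6
λ² - (-1)λ + (-6) = 0
λ = (-1 ± √((-1)² - 4·(-6))) / 2 = (-1 ± √25) / 2
Solving: λ = -3, 2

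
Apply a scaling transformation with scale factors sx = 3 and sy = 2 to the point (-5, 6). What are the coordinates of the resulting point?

Scaling matrix:
[[3, 0], [0, 2]]
Result: (-5 × 3, 6 × 2) = (-15, 12)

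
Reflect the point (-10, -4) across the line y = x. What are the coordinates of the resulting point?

Reflection across line y = x: (-10, -4) → (-4, -10)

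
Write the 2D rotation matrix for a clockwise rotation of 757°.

Rotation matrix formula: [[cos θ, -sin θ], [sin θ, cos θ]]
A clockwise rotation by 757° is equivalent to a counterclockwise rotation by -757°.
For θ = -757°:
cos(-757°) = 0.7986
sin(-757°) = -0.6018
Result: [[0.7986, 0.6018], [-0.6018, 0.7986]]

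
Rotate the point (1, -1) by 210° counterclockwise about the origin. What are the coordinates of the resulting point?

Rotation matrix for 210°: [[cos 210°, -sin 210°], [sin 210°, cos 210°]] ≈ [[-0.866025, 0.500000], [-0.500000, -0.866025]]
[[-0.866025, 0.500000], [-0.500000, -0.866025]] × [1, -1]ᵀ ≈ [-1.3660, 0.3660]ᵀ
Result: (-1.3660, 0.3660)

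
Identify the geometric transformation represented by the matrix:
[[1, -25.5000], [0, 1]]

This matrix represents: horizontal shear with factor -25.5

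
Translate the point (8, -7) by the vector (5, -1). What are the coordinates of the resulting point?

Translation by (5, -1) (homogeneous matrix [[1, 0, 5], [0, 1, -1], [0, 0, 1]]):
x' = 8 + 5 = 13
y' = -7 + -1 = -8
Result: (13, -8)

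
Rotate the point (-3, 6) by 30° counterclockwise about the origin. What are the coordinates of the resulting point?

Rotation matrix for 30°: [[cos 30°, -sin 30°], [sin 30°, cos 30°]] ≈ [[0.866025, -0.500000], [0.500000, 0.866025]]
[[0.866025, -0.500000], [0.500000, 0.866025]] × [-3, 6]ᵀ ≈ [-5.5981, 3.6962]ᵀ
Result: (-5.5981, 3.6962)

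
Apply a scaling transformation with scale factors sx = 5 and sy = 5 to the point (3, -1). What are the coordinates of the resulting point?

Scaling matrix:
[[5, 0], [0, 5]]
Result: (3 × 5, -1 × 5) = (15, -5)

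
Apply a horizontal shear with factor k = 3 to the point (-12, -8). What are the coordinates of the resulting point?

Shear matrix for horizontal shear with factor k = 3:
[[1, 3], [0, 1]]
Result: (-12, -8) → (-36, -8)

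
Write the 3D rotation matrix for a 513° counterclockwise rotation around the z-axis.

Rotation matrix for counterclockwise 513° around z-axis:
cos(513°) = -0.8910, sin(513°) = 0.4540
Result: [[-0.8910, -0.4540, 0], [0.4540, -0.8910, 0], [0, 0, 1]]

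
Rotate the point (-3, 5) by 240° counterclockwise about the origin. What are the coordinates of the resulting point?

Rotation matrix for 240°: [[cos 240°, -sin 240°], [sin 240°, cos 240°]] ≈ [[-0.500000, 0.866025], [-0.866025, -0.500000]]
[[-0.500000, 0.866025], [-0.866025, -0.500000]] × [-3, 5]ᵀ ≈ [5.8301, 0.0981]ᵀ
Result: (5.8301, 0.0981)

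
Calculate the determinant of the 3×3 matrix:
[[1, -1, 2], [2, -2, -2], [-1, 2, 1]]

Expansion along first row:
det = 1·det([[-2,-2],[2,1]]) - -1·det([[2,-2],[-1,1]]) + 2·det([[2,-2],[-1,2]])
    = 1·(-2·1 - -2·2) - -1·(2·1 - -2·-1) + 2·(2·2 - -2·-1)
    = 1·2 - -1·0 + 2·2
    = 2 + 0 + 4 = 6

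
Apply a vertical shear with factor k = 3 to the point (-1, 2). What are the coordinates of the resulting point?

Shear matrix for vertical shear with factor k = 3:
[[1, 0], [3, 1]]
Result: (-1, 2) → (-1, -1)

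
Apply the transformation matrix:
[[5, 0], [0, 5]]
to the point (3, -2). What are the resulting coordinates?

Matrix multiplication:
[[5, 0], [0, 5]] × [3, -2]ᵀ
= [(5)(3) + (0)(-2), (0)(3) + (5)(-2)]ᵀ
= [15, -10]ᵀ
Result: (15, -10)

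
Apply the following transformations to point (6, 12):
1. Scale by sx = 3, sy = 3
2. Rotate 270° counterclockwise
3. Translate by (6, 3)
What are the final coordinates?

Step 1: Scale → (18, 36)
Step 2: Rotate 270° → (36, -18)
Step 3: Translate → (42, -15)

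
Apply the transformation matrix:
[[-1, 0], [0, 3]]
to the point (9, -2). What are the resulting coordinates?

Matrix multiplication:
[[-1, 0], [0, 3]] × [9, -2]ᵀ
= [(-1)(9) + (0)(-2), (0)(9) + (3)(-2)]ᵀ
= [-9, -6]ᵀ
Result: (-9, -6)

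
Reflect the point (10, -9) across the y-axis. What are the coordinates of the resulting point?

Reflection across y-axis: (10, -9) → (-10, -9)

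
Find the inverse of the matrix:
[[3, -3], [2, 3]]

For [[a,b],[c,d]], inverse = (1/det)·[[d,-b],[-c,a]]
det = (3)(3) - (-3)(2) = 9 - -6 = 15
Inverse = (1/15)·[[3, 3], [-2, 3]]
= [[1/5, 1/5], [-2/15, 1/5]]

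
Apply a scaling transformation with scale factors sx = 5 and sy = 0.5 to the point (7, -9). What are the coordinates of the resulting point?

Scaling matrix:
[[5, 0], [0, 0.50]]
Result: (7 × 5, -9 × 0.5) = (35, -4.5)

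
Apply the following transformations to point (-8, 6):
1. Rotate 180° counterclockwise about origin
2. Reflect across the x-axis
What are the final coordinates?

Step 1: Rotate 180° → (8, -6)
Step 2: Reflect across x-axis → (8, 6)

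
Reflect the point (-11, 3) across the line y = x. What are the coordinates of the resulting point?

Reflection across line y = x: (-11, 3) → (3, -11)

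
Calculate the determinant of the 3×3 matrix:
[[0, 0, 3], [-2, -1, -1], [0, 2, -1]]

Expansion along first row:
det = 0·det([[-1,-1],[2,-1]]) - 0·det([[-2,-1],[0,-1]]) + 3·det([[-2,-1],[0,2]])
    = 0·(-1·-1 - -1·2) - 0·(-2·-1 - -1·0) + 3·(-2·2 - -1·0)
    = 0·3 - 0·2 + 3·-4
    = 0 + 0 + -12 = -12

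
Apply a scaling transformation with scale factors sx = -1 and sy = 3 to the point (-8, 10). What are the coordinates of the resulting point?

Scaling matrix:
[[-1, 0], [0, 3]]
Result: (-8 × -1, 10 × 3) = (8, 30)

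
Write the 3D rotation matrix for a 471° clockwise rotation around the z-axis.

Rotation matrix for clockwise 471° around z-axis:
A clockwise rotation by 471° is a counterclockwise rotation by -471°.
cos(-471°) = -0.3584, sin(-471°) = -0.9336
Result: [[-0.3584, 0.9336, 0], [-0.9336, -0.3584, 0], [0, 0, 1]]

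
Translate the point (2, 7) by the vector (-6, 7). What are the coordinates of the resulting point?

Translation by (-6, 7) (homogeneous matrix [[1, 0, -6], [0, 1, 7], [0, 0, 1]]):
x' = 2 + -6 = -4
y' = 7 + 7 = 14
Result: (-4, 14)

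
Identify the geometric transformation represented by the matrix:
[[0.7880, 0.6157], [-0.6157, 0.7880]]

This matrix represents: rotation by 322° counterclockwise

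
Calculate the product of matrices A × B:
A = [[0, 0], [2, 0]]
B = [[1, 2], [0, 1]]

Matrix multiplication:
C[0][0] = 0×1 + 0×0 = 0
C[0][1] = 0×2 + 0×1 = 0
C[1][0] = 2×1 + 0×0 = 2
C[1][1] = 2×2 + 0×1 = 4
Result: [[0, 0], [2, 4]]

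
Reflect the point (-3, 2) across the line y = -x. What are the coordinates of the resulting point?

Reflection across line y = -x: (-3, 2) → (-2, 3)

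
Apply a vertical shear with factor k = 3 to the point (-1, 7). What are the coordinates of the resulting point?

Shear matrix for vertical shear with factor k = 3:
[[1, 0], [3, 1]]
Result: (-1, 7) → (-1, 4)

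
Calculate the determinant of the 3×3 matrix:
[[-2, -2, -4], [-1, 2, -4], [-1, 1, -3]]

Expansion along first row:
det = -2·det([[2,-4],[1,-3]]) - -2·det([[-1,-4],[-1,-3]]) + -4·det([[-1,2],[-1,1]])
    = -2·(2·-3 - -4·1) - -2·(-1·-3 - -4·-1) + -4·(-1·1 - 2·-1)
    = -2·-2 - -2·-1 + -4·1
    = 4 + -2 + -4 = -2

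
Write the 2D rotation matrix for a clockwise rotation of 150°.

Rotation matrix formula: [[cos θ, -sin θ], [sin θ, cos θ]]
A clockwise rotation by 150° is equivalent to a counterclockwise rotation by -150°.
For θ = -150°:
cos(-150°) = -√3/2
sin(-150°) = -1/2
Result: [[-√3/2, 1/2], [-1/2, -√3/2]]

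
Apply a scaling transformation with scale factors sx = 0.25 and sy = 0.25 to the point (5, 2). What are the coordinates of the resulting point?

Scaling matrix:
[[0.25, 0], [0, 0.25]]
Result: (5 × 0.25, 2 × 0.25) = (1.25, 0.5)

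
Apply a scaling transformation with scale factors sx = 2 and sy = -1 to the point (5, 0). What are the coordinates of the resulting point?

Scaling matrix:
[[2, 0], [0, -1]]
Result: (5 × 2, 0 × -1) = (10, 0)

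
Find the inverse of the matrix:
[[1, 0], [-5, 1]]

For [[a,b],[c,d]], inverse = (1/det)·[[d,-b],[-c,a]]
det = (1)(1) - (0)(-5) = 1 - 0 = 1
Inverse = [[1, 0], [5, 1]]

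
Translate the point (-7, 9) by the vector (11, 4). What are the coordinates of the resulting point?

Translation by (11, 4) (homogeneous matrix [[1, 0, 11], [0, 1, 4], [0, 0, 1]]):
x' = -7 + 11 = 4
y' = 9 + 4 = 13
Result: (4, 13)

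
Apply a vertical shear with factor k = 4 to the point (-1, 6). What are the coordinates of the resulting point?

Shear matrix for vertical shear with factor k = 4:
[[1, 0], [4, 1]]
Result: (-1, 6) → (-1, 2)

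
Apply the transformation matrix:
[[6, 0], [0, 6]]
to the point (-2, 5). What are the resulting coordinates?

Matrix multiplication:
[[6, 0], [0, 6]] × [-2, 5]ᵀ
= [(6)(-2) + (0)(5), (0)(-2) + (6)(5)]ᵀ
= [-12, 30]ᵀ
Result: (-12, 30)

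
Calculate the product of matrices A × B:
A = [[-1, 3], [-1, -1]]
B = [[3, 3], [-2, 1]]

Matrix multiplication:
C[0][0] = -1×3 + 3×-2 = -9
C[0][1] = -1×3 + 3×1 = 0
C[1][0] = -1×3 + -1×-2 = -1
C[1][1] = -1×3 + -1×1 = -4
Result: [[-9, 0], [-1, -4]]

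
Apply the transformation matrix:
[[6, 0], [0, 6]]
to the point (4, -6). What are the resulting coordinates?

Matrix multiplication:
[[6, 0], [0, 6]] × [4, -6]ᵀ
= [(6)(4) + (0)(-6), (0)(4) + (6)(-6)]ᵀ
= [24, -36]ᵀ
Result: (24, -36)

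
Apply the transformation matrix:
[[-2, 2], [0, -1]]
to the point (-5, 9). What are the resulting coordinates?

Matrix multiplication:
[[-2, 2], [0, -1]] × [-5, 9]ᵀ
= [(-2)(-5) + (2)(9), (0)(-5) + (-1)(9)]ᵀ
= [28, -9]ᵀ
Result: (28, -9)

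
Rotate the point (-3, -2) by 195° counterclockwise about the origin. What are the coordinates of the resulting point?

Rotation matrix for 195°: [[cos 195°, -sin 195°], [sin 195°, cos 195°]] ≈ [[-0.965926, 0.258819], [-0.258819, -0.965926]]
[[-0.965926, 0.258819], [-0.258819, -0.965926]] × [-3, -2]ᵀ ≈ [2.3801, 2.7083]ᵀ
Result: (2.3801, 2.7083)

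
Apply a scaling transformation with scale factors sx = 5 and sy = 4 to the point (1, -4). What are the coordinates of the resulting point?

Scaling matrix:
[[5, 0], [0, 4]]
Result: (1 × 5, -4 × 4) = (5, -16)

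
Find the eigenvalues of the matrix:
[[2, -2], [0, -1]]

Characteristic equation: det(A - λI) = 0
λ² - (trace)λ + (det) = 0
trace = 2 + -1 = 1, det = (2)(-1) - (-2)(0) = -2
λ² - (1)λ + (-2) = 0
λ = (1 ± √((1)² - 4·(-2))) / 2 = (1 ± √9) / 2
Solving: λ = -1, 2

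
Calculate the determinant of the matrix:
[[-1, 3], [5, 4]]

For a 2×2 matrix [[a, b], [c, d]], det = ad - bc
det = (-1)(4) - (3)(5) = -4 - 15 = -19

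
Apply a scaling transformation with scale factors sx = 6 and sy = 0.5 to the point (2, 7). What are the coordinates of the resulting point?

Scaling matrix:
[[6, 0], [0, 0.50]]
Result: (2 × 6, 7 × 0.5) = (12, 3.5)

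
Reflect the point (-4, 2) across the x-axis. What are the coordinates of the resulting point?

Reflection across x-axis: (-4, 2) → (-4, -2)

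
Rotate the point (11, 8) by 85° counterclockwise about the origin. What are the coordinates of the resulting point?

Rotation matrix for 85°: [[cos 85°, -sin 85°], [sin 85°, cos 85°]] ≈ [[0.087156, -0.996195], [0.996195, 0.087156]]
[[0.087156, -0.996195], [0.996195, 0.087156]] × [11, 8]ᵀ ≈ [-7.0108, 11.6554]ᵀ
Result: (-7.0108, 11.6554)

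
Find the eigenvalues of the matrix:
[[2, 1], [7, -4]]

Characteristic equation: det(A - λI) = 0
λ² - (trace)λ + (det) = 0
trace = 2 + -4 = -2, det = (2)(-4) - (1)(7) = -15
λ² - (-2)λ + (-15) = 0
λ = (-2 ± √((-2)² - 4·(-15))) / 2 = (-2 ± √64) / 2
Solving: λ = -5, 3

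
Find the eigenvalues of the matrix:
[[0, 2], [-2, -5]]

Characteristic equation: det(A - λI) = 0
λ² - (trace)λ + (det) = 0
trace = 0 + -5 = -5, det = (0)(-5) - (2)(-2) = 4
λ² - (-5)λ + (4) = 0
λ = (-5 ± √((-5)² - 4·(4))) / 2 = (-5 ± √9) / 2
Solving: λ = -4, -1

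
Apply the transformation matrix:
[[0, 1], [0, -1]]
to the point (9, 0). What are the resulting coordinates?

Matrix multiplication:
[[0, 1], [0, -1]] × [9, 0]ᵀ
= [(0)(9) + (1)(0), (0)(9) + (-1)(0)]ᵀ
= [0, 0]ᵀ
Result: (0, 0)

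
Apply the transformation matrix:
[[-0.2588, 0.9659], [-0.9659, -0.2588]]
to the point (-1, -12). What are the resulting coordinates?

Matrix multiplication:
[[-0.2588, 0.9659], [-0.9659, -0.2588]] × [-1, -12]ᵀ
= [(-0.2588)(-1) + (0.9659)(-12), (-0.9659)(-1) + (-0.2588)(-12)]ᵀ
= [-11.3320, 4.0715]ᵀ
Result: (-11.3320, 4.0715)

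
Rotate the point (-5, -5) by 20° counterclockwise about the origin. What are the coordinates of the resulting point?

Rotation matrix for 20°: [[cos 20°, -sin 20°], [sin 20°, cos 20°]] ≈ [[0.939693, -0.342020], [0.342020, 0.939693]]
[[0.939693, -0.342020], [0.342020, 0.939693]] × [-5, -5]ᵀ ≈ [-2.9884, -6.4086]ᵀ
Result: (-2.9884, -6.4086)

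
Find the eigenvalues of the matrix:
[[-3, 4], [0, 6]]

Characteristic equation: det(A - λI) = 0
λ² - (trace)λ + (det) = 0
trace = -3 + 6 = 3, det = (-3)(6) - (4)(0) = -18
λ² - (3)λ + (-18) = 0
λ = (3 ± √((3)² - 4·(-18))) / 2 = (3 ± √81) / 2
Solving: λ = -3, 6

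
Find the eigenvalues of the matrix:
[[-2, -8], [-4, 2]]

Characteristic equation: det(A - λI) = 0
λ² - (trace)λ + (det) = 0
trace = -2 + 2 = 0, det = (-2)(2) - (-8)(-4) = -36
λ² - (0)λ + (-36) = 0
λ = (0 ± √((0)² - 4·(-36))) / 2 = (0 ± √144) / 2
Solving: λ = -6, 6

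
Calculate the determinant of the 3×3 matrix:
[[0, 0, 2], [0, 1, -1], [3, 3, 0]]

Expansion along first row:
det = 0·det([[1,-1],[3,0]]) - 0·det([[0,-1],[3,0]]) + 2·det([[0,1],[3,3]])
    = 0·(1·0 - -1·3) - 0·(0·0 - -1·3) + 2·(0·3 - 1·3)
    = 0·3 - 0·3 + 2·-3
    = 0 + 0 + -6 = -6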